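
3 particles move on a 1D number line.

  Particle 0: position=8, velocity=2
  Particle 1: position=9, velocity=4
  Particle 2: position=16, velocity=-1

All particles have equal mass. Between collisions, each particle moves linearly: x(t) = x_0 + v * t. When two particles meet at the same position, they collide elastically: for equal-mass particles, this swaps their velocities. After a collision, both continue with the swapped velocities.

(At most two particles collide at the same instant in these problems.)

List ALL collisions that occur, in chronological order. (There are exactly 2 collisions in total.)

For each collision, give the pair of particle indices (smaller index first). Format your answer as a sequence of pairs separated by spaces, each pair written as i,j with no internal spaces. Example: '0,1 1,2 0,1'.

Answer: 1,2 0,1

Derivation:
Collision at t=7/5: particles 1 and 2 swap velocities; positions: p0=54/5 p1=73/5 p2=73/5; velocities now: v0=2 v1=-1 v2=4
Collision at t=8/3: particles 0 and 1 swap velocities; positions: p0=40/3 p1=40/3 p2=59/3; velocities now: v0=-1 v1=2 v2=4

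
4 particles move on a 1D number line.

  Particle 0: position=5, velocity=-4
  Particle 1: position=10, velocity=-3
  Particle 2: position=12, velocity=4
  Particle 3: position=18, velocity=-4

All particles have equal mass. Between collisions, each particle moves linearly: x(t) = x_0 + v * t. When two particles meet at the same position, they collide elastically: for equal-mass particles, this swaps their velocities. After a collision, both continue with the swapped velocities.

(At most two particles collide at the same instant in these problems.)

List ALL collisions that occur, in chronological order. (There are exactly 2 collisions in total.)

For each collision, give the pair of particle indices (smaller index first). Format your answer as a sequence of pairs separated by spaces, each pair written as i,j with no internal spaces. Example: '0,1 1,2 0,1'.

Collision at t=3/4: particles 2 and 3 swap velocities; positions: p0=2 p1=31/4 p2=15 p3=15; velocities now: v0=-4 v1=-3 v2=-4 v3=4
Collision at t=8: particles 1 and 2 swap velocities; positions: p0=-27 p1=-14 p2=-14 p3=44; velocities now: v0=-4 v1=-4 v2=-3 v3=4

Answer: 2,3 1,2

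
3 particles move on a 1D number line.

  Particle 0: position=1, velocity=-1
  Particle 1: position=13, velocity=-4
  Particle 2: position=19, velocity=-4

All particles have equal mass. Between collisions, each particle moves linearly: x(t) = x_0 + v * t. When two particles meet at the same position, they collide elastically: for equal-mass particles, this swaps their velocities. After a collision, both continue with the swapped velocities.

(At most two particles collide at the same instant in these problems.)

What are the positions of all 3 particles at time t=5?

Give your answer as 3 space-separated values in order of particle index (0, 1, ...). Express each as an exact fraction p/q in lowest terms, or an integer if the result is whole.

Answer: -7 -4 -1

Derivation:
Collision at t=4: particles 0 and 1 swap velocities; positions: p0=-3 p1=-3 p2=3; velocities now: v0=-4 v1=-1 v2=-4
Advance to t=5 (no further collisions before then); velocities: v0=-4 v1=-1 v2=-4; positions = -7 -4 -1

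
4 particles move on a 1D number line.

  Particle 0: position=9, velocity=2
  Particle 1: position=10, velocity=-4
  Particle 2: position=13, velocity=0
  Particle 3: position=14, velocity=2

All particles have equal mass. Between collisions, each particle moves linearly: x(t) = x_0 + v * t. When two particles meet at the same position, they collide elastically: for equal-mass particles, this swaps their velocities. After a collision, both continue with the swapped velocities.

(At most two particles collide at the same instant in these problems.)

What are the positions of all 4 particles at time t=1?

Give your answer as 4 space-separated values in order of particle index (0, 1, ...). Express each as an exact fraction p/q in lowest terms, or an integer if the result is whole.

Answer: 6 11 13 16

Derivation:
Collision at t=1/6: particles 0 and 1 swap velocities; positions: p0=28/3 p1=28/3 p2=13 p3=43/3; velocities now: v0=-4 v1=2 v2=0 v3=2
Advance to t=1 (no further collisions before then); velocities: v0=-4 v1=2 v2=0 v3=2; positions = 6 11 13 16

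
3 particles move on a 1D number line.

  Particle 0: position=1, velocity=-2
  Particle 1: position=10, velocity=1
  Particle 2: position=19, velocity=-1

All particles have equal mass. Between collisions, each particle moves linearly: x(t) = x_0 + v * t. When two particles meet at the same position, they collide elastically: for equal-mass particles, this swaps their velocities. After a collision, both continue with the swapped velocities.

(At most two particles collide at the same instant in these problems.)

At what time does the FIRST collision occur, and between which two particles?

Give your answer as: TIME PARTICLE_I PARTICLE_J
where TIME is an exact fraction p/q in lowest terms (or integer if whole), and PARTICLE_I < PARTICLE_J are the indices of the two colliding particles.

Pair (0,1): pos 1,10 vel -2,1 -> not approaching (rel speed -3 <= 0)
Pair (1,2): pos 10,19 vel 1,-1 -> gap=9, closing at 2/unit, collide at t=9/2
Earliest collision: t=9/2 between 1 and 2

Answer: 9/2 1 2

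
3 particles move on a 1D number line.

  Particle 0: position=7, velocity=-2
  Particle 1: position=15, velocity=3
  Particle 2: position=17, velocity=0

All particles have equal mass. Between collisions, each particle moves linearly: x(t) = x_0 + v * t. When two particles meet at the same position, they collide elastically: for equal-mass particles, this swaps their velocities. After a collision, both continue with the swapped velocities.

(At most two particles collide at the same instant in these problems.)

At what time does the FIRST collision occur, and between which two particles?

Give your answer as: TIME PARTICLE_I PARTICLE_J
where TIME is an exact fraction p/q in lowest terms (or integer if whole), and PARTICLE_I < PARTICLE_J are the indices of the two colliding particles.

Answer: 2/3 1 2

Derivation:
Pair (0,1): pos 7,15 vel -2,3 -> not approaching (rel speed -5 <= 0)
Pair (1,2): pos 15,17 vel 3,0 -> gap=2, closing at 3/unit, collide at t=2/3
Earliest collision: t=2/3 between 1 and 2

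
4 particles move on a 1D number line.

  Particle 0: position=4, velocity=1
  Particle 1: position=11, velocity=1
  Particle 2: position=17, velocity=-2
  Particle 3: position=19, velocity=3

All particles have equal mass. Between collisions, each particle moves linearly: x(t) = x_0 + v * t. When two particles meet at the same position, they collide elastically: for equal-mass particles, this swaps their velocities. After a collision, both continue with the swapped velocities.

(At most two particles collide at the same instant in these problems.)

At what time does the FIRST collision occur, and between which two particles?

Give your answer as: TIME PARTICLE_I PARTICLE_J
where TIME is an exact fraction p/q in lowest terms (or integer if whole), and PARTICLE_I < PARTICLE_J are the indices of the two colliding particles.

Answer: 2 1 2

Derivation:
Pair (0,1): pos 4,11 vel 1,1 -> not approaching (rel speed 0 <= 0)
Pair (1,2): pos 11,17 vel 1,-2 -> gap=6, closing at 3/unit, collide at t=2
Pair (2,3): pos 17,19 vel -2,3 -> not approaching (rel speed -5 <= 0)
Earliest collision: t=2 between 1 and 2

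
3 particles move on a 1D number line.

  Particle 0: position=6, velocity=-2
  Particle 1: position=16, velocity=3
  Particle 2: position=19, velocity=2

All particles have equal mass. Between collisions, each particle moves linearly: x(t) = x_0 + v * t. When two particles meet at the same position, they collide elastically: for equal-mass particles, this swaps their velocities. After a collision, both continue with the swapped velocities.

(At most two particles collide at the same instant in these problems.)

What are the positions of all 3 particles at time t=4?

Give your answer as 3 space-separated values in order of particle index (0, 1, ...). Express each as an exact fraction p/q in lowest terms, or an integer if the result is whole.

Collision at t=3: particles 1 and 2 swap velocities; positions: p0=0 p1=25 p2=25; velocities now: v0=-2 v1=2 v2=3
Advance to t=4 (no further collisions before then); velocities: v0=-2 v1=2 v2=3; positions = -2 27 28

Answer: -2 27 28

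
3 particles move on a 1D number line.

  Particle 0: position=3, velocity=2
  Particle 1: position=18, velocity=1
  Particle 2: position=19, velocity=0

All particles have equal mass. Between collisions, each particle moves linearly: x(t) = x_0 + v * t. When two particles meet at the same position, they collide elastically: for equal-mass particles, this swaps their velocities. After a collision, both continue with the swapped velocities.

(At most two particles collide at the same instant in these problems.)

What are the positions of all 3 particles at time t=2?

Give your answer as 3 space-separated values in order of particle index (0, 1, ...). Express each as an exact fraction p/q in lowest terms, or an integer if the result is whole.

Answer: 7 19 20

Derivation:
Collision at t=1: particles 1 and 2 swap velocities; positions: p0=5 p1=19 p2=19; velocities now: v0=2 v1=0 v2=1
Advance to t=2 (no further collisions before then); velocities: v0=2 v1=0 v2=1; positions = 7 19 20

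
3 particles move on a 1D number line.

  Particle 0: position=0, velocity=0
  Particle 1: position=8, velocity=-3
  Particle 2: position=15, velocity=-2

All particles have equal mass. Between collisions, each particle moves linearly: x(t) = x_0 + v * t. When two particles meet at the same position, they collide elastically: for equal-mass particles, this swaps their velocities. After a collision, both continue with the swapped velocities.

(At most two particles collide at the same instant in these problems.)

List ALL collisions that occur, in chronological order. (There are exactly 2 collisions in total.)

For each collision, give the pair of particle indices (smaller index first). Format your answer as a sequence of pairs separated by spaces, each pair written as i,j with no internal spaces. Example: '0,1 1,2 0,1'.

Collision at t=8/3: particles 0 and 1 swap velocities; positions: p0=0 p1=0 p2=29/3; velocities now: v0=-3 v1=0 v2=-2
Collision at t=15/2: particles 1 and 2 swap velocities; positions: p0=-29/2 p1=0 p2=0; velocities now: v0=-3 v1=-2 v2=0

Answer: 0,1 1,2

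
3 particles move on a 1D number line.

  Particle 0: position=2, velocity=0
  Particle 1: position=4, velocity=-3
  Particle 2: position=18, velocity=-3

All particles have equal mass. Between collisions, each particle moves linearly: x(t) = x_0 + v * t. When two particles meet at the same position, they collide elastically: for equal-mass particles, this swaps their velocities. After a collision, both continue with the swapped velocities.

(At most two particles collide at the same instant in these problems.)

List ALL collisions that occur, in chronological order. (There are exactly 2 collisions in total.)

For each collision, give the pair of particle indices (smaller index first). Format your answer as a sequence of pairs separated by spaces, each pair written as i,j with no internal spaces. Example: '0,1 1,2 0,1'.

Collision at t=2/3: particles 0 and 1 swap velocities; positions: p0=2 p1=2 p2=16; velocities now: v0=-3 v1=0 v2=-3
Collision at t=16/3: particles 1 and 2 swap velocities; positions: p0=-12 p1=2 p2=2; velocities now: v0=-3 v1=-3 v2=0

Answer: 0,1 1,2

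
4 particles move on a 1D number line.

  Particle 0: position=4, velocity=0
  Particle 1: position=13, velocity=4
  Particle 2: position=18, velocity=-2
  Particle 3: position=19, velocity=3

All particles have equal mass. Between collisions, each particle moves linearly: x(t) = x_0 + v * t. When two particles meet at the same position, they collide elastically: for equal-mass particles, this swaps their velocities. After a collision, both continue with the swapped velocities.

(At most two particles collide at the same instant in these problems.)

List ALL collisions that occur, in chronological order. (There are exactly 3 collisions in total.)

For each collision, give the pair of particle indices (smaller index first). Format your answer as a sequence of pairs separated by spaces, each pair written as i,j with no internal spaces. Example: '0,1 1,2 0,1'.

Answer: 1,2 2,3 0,1

Derivation:
Collision at t=5/6: particles 1 and 2 swap velocities; positions: p0=4 p1=49/3 p2=49/3 p3=43/2; velocities now: v0=0 v1=-2 v2=4 v3=3
Collision at t=6: particles 2 and 3 swap velocities; positions: p0=4 p1=6 p2=37 p3=37; velocities now: v0=0 v1=-2 v2=3 v3=4
Collision at t=7: particles 0 and 1 swap velocities; positions: p0=4 p1=4 p2=40 p3=41; velocities now: v0=-2 v1=0 v2=3 v3=4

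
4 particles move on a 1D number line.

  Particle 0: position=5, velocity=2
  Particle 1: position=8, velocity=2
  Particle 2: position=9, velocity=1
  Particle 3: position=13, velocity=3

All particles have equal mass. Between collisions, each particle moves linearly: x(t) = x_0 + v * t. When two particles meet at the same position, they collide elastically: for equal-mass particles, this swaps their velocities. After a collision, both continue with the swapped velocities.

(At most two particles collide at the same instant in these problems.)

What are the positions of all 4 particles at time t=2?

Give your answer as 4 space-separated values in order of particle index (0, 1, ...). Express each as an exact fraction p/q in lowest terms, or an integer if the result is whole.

Collision at t=1: particles 1 and 2 swap velocities; positions: p0=7 p1=10 p2=10 p3=16; velocities now: v0=2 v1=1 v2=2 v3=3
Advance to t=2 (no further collisions before then); velocities: v0=2 v1=1 v2=2 v3=3; positions = 9 11 12 19

Answer: 9 11 12 19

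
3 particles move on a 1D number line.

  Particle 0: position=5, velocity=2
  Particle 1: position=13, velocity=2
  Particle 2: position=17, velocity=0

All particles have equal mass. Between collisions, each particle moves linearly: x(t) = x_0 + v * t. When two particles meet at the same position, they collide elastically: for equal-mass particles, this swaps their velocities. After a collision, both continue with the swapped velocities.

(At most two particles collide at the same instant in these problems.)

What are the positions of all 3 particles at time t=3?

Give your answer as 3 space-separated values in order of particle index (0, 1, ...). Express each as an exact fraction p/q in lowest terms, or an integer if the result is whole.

Answer: 11 17 19

Derivation:
Collision at t=2: particles 1 and 2 swap velocities; positions: p0=9 p1=17 p2=17; velocities now: v0=2 v1=0 v2=2
Advance to t=3 (no further collisions before then); velocities: v0=2 v1=0 v2=2; positions = 11 17 19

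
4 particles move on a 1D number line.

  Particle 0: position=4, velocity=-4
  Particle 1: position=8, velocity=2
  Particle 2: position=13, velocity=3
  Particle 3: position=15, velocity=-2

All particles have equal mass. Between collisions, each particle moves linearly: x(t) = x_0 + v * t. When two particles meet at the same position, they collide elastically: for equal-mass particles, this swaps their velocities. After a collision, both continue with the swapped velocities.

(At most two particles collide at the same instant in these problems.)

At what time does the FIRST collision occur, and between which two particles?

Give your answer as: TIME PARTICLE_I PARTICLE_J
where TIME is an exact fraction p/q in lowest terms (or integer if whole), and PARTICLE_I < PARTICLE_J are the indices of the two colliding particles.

Pair (0,1): pos 4,8 vel -4,2 -> not approaching (rel speed -6 <= 0)
Pair (1,2): pos 8,13 vel 2,3 -> not approaching (rel speed -1 <= 0)
Pair (2,3): pos 13,15 vel 3,-2 -> gap=2, closing at 5/unit, collide at t=2/5
Earliest collision: t=2/5 between 2 and 3

Answer: 2/5 2 3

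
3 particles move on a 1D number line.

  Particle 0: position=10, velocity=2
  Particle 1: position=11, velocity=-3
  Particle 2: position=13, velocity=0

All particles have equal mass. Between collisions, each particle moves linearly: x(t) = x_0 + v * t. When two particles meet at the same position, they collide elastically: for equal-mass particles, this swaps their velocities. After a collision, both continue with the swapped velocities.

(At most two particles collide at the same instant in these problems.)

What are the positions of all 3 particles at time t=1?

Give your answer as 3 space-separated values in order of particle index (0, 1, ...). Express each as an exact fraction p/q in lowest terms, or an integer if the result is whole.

Answer: 8 12 13

Derivation:
Collision at t=1/5: particles 0 and 1 swap velocities; positions: p0=52/5 p1=52/5 p2=13; velocities now: v0=-3 v1=2 v2=0
Advance to t=1 (no further collisions before then); velocities: v0=-3 v1=2 v2=0; positions = 8 12 13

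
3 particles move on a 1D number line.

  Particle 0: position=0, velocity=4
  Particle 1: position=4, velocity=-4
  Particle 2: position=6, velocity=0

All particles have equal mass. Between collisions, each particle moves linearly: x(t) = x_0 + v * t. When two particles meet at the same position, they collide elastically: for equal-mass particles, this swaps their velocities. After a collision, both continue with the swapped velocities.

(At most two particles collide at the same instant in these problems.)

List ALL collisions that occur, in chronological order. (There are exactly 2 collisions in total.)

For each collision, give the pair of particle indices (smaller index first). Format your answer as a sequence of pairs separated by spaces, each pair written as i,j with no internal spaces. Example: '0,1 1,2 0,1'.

Answer: 0,1 1,2

Derivation:
Collision at t=1/2: particles 0 and 1 swap velocities; positions: p0=2 p1=2 p2=6; velocities now: v0=-4 v1=4 v2=0
Collision at t=3/2: particles 1 and 2 swap velocities; positions: p0=-2 p1=6 p2=6; velocities now: v0=-4 v1=0 v2=4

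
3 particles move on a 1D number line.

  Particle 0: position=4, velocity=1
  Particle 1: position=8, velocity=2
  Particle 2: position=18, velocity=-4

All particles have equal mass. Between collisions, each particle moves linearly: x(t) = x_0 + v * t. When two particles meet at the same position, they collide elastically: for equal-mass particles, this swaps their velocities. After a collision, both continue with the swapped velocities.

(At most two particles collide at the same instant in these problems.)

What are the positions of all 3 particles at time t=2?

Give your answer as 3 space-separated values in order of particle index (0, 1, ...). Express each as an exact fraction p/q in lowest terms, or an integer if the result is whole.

Answer: 6 10 12

Derivation:
Collision at t=5/3: particles 1 and 2 swap velocities; positions: p0=17/3 p1=34/3 p2=34/3; velocities now: v0=1 v1=-4 v2=2
Advance to t=2 (no further collisions before then); velocities: v0=1 v1=-4 v2=2; positions = 6 10 12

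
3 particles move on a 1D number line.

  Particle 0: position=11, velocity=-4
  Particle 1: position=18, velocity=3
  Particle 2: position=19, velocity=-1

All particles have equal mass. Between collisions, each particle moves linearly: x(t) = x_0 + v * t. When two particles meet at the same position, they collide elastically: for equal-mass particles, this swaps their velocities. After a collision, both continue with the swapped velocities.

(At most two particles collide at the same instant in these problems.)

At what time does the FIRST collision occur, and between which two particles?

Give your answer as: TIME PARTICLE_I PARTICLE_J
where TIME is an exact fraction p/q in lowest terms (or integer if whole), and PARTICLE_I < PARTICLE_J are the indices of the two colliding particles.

Pair (0,1): pos 11,18 vel -4,3 -> not approaching (rel speed -7 <= 0)
Pair (1,2): pos 18,19 vel 3,-1 -> gap=1, closing at 4/unit, collide at t=1/4
Earliest collision: t=1/4 between 1 and 2

Answer: 1/4 1 2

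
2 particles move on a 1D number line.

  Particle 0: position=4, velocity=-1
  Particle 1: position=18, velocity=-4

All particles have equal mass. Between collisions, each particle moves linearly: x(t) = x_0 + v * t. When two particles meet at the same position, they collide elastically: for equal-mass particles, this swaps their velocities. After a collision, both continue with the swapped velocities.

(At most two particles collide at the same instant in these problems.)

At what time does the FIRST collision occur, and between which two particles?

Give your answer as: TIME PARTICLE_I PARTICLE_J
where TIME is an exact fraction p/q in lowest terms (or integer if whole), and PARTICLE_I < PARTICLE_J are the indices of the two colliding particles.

Pair (0,1): pos 4,18 vel -1,-4 -> gap=14, closing at 3/unit, collide at t=14/3
Earliest collision: t=14/3 between 0 and 1

Answer: 14/3 0 1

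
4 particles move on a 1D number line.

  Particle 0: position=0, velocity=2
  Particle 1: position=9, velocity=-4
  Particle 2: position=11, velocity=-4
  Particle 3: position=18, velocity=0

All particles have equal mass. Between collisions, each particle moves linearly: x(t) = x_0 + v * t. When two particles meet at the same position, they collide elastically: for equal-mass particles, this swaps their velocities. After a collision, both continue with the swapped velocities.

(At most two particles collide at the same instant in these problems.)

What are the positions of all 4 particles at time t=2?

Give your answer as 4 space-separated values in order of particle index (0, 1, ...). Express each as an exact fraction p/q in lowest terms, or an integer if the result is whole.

Answer: 1 3 4 18

Derivation:
Collision at t=3/2: particles 0 and 1 swap velocities; positions: p0=3 p1=3 p2=5 p3=18; velocities now: v0=-4 v1=2 v2=-4 v3=0
Collision at t=11/6: particles 1 and 2 swap velocities; positions: p0=5/3 p1=11/3 p2=11/3 p3=18; velocities now: v0=-4 v1=-4 v2=2 v3=0
Advance to t=2 (no further collisions before then); velocities: v0=-4 v1=-4 v2=2 v3=0; positions = 1 3 4 18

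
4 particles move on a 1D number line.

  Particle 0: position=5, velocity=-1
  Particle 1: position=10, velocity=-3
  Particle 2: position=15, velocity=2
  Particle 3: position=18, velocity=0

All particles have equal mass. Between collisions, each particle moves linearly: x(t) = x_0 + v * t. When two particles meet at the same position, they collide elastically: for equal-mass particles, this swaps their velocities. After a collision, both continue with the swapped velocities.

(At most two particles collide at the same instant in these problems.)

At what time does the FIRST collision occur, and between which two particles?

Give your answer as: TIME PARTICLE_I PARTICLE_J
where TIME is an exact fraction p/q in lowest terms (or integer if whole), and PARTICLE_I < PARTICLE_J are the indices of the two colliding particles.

Pair (0,1): pos 5,10 vel -1,-3 -> gap=5, closing at 2/unit, collide at t=5/2
Pair (1,2): pos 10,15 vel -3,2 -> not approaching (rel speed -5 <= 0)
Pair (2,3): pos 15,18 vel 2,0 -> gap=3, closing at 2/unit, collide at t=3/2
Earliest collision: t=3/2 between 2 and 3

Answer: 3/2 2 3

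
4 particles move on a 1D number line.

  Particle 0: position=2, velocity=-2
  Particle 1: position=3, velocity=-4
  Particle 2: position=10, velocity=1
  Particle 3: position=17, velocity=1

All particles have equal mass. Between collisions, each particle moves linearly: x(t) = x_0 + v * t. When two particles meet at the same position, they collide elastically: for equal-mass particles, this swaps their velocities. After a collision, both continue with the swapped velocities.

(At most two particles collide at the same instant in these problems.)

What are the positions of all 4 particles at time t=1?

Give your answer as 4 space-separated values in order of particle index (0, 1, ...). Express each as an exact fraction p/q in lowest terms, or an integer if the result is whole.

Answer: -1 0 11 18

Derivation:
Collision at t=1/2: particles 0 and 1 swap velocities; positions: p0=1 p1=1 p2=21/2 p3=35/2; velocities now: v0=-4 v1=-2 v2=1 v3=1
Advance to t=1 (no further collisions before then); velocities: v0=-4 v1=-2 v2=1 v3=1; positions = -1 0 11 18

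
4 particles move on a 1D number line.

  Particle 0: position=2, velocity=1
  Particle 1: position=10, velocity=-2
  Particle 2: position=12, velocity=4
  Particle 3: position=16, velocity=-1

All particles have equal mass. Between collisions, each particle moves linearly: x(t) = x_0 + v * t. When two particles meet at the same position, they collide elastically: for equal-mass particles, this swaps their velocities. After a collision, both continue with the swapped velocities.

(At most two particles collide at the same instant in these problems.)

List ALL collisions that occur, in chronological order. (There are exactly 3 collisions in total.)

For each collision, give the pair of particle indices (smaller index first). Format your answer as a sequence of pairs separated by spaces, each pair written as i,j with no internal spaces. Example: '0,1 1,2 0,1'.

Answer: 2,3 0,1 1,2

Derivation:
Collision at t=4/5: particles 2 and 3 swap velocities; positions: p0=14/5 p1=42/5 p2=76/5 p3=76/5; velocities now: v0=1 v1=-2 v2=-1 v3=4
Collision at t=8/3: particles 0 and 1 swap velocities; positions: p0=14/3 p1=14/3 p2=40/3 p3=68/3; velocities now: v0=-2 v1=1 v2=-1 v3=4
Collision at t=7: particles 1 and 2 swap velocities; positions: p0=-4 p1=9 p2=9 p3=40; velocities now: v0=-2 v1=-1 v2=1 v3=4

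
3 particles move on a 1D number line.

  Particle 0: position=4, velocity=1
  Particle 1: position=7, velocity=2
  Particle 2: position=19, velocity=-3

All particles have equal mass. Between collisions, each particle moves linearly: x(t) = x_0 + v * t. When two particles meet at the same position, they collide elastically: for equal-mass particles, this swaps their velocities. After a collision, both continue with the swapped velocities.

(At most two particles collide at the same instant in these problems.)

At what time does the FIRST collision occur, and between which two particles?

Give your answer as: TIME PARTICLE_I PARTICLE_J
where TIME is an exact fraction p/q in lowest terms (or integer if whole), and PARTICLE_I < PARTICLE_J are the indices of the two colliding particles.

Pair (0,1): pos 4,7 vel 1,2 -> not approaching (rel speed -1 <= 0)
Pair (1,2): pos 7,19 vel 2,-3 -> gap=12, closing at 5/unit, collide at t=12/5
Earliest collision: t=12/5 between 1 and 2

Answer: 12/5 1 2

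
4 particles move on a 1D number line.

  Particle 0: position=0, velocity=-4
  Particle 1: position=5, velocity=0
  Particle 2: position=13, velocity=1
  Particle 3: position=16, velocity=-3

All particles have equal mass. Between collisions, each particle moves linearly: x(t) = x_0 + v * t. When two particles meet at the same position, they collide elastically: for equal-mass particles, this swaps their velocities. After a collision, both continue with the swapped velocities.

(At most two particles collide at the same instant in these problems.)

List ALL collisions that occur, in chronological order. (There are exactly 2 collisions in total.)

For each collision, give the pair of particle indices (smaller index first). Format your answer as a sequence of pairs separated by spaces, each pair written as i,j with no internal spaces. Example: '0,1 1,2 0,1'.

Collision at t=3/4: particles 2 and 3 swap velocities; positions: p0=-3 p1=5 p2=55/4 p3=55/4; velocities now: v0=-4 v1=0 v2=-3 v3=1
Collision at t=11/3: particles 1 and 2 swap velocities; positions: p0=-44/3 p1=5 p2=5 p3=50/3; velocities now: v0=-4 v1=-3 v2=0 v3=1

Answer: 2,3 1,2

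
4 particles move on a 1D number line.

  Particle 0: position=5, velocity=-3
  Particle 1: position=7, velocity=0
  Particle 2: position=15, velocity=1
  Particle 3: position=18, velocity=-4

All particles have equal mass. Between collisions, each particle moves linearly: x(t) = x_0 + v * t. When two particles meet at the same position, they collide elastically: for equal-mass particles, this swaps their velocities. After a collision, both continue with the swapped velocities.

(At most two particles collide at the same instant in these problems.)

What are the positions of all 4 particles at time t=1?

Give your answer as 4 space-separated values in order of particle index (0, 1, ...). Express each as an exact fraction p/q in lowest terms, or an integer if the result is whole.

Answer: 2 7 14 16

Derivation:
Collision at t=3/5: particles 2 and 3 swap velocities; positions: p0=16/5 p1=7 p2=78/5 p3=78/5; velocities now: v0=-3 v1=0 v2=-4 v3=1
Advance to t=1 (no further collisions before then); velocities: v0=-3 v1=0 v2=-4 v3=1; positions = 2 7 14 16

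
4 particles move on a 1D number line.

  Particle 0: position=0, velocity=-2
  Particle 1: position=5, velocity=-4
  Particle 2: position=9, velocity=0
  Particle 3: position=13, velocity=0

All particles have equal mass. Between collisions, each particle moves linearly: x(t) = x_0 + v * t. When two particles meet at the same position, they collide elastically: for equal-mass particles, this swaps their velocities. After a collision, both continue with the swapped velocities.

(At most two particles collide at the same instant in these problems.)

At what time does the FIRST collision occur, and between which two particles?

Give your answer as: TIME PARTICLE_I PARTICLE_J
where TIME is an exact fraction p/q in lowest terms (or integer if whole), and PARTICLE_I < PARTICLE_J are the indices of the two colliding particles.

Pair (0,1): pos 0,5 vel -2,-4 -> gap=5, closing at 2/unit, collide at t=5/2
Pair (1,2): pos 5,9 vel -4,0 -> not approaching (rel speed -4 <= 0)
Pair (2,3): pos 9,13 vel 0,0 -> not approaching (rel speed 0 <= 0)
Earliest collision: t=5/2 between 0 and 1

Answer: 5/2 0 1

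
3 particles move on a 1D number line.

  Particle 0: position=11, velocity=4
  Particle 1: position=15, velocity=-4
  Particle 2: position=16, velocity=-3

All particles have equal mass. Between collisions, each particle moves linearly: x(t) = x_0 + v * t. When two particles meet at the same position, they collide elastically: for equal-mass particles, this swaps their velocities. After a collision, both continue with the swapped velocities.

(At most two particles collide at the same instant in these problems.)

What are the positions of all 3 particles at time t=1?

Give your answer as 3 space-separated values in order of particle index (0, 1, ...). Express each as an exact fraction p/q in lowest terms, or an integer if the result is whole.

Answer: 11 13 15

Derivation:
Collision at t=1/2: particles 0 and 1 swap velocities; positions: p0=13 p1=13 p2=29/2; velocities now: v0=-4 v1=4 v2=-3
Collision at t=5/7: particles 1 and 2 swap velocities; positions: p0=85/7 p1=97/7 p2=97/7; velocities now: v0=-4 v1=-3 v2=4
Advance to t=1 (no further collisions before then); velocities: v0=-4 v1=-3 v2=4; positions = 11 13 15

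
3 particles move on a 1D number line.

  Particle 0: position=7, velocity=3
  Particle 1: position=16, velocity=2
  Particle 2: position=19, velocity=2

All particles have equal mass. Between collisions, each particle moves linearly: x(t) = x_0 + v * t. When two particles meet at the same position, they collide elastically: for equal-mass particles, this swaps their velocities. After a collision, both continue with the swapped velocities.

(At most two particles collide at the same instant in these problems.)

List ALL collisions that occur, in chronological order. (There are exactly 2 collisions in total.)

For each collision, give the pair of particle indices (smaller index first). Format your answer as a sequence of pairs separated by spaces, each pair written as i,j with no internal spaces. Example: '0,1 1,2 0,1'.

Collision at t=9: particles 0 and 1 swap velocities; positions: p0=34 p1=34 p2=37; velocities now: v0=2 v1=3 v2=2
Collision at t=12: particles 1 and 2 swap velocities; positions: p0=40 p1=43 p2=43; velocities now: v0=2 v1=2 v2=3

Answer: 0,1 1,2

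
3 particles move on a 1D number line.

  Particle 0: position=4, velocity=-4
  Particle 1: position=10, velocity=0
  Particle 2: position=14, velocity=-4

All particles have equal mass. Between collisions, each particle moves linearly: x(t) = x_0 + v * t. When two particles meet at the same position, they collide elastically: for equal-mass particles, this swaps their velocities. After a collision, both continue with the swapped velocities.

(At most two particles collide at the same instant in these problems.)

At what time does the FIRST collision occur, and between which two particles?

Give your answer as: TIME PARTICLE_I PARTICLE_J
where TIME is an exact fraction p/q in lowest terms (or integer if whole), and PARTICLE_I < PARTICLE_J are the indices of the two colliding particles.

Answer: 1 1 2

Derivation:
Pair (0,1): pos 4,10 vel -4,0 -> not approaching (rel speed -4 <= 0)
Pair (1,2): pos 10,14 vel 0,-4 -> gap=4, closing at 4/unit, collide at t=1
Earliest collision: t=1 between 1 and 2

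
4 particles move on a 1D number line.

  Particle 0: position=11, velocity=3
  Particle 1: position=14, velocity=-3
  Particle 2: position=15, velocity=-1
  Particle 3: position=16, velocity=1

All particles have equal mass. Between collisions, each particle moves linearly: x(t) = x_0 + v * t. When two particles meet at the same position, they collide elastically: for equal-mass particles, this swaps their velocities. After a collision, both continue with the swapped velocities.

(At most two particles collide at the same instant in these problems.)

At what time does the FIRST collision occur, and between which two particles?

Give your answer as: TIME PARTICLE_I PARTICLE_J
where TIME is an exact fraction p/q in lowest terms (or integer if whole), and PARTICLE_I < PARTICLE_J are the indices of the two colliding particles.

Answer: 1/2 0 1

Derivation:
Pair (0,1): pos 11,14 vel 3,-3 -> gap=3, closing at 6/unit, collide at t=1/2
Pair (1,2): pos 14,15 vel -3,-1 -> not approaching (rel speed -2 <= 0)
Pair (2,3): pos 15,16 vel -1,1 -> not approaching (rel speed -2 <= 0)
Earliest collision: t=1/2 between 0 and 1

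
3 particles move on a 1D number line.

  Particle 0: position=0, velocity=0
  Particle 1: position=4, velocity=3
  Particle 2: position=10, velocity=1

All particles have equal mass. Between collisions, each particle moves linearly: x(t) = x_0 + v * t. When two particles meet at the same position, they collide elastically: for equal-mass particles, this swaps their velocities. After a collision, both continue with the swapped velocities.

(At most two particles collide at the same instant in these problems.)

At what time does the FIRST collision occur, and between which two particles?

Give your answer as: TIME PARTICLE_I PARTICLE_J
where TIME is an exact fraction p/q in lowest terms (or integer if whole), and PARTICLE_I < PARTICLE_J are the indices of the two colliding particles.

Answer: 3 1 2

Derivation:
Pair (0,1): pos 0,4 vel 0,3 -> not approaching (rel speed -3 <= 0)
Pair (1,2): pos 4,10 vel 3,1 -> gap=6, closing at 2/unit, collide at t=3
Earliest collision: t=3 between 1 and 2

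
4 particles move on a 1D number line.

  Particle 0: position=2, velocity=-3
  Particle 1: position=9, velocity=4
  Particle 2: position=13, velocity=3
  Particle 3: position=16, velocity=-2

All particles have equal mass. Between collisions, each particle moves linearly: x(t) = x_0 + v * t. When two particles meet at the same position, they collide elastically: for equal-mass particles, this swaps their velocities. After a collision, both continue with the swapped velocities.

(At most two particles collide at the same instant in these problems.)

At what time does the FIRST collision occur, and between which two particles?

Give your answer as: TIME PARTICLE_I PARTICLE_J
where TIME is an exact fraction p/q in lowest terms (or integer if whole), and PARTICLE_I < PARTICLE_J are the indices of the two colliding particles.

Pair (0,1): pos 2,9 vel -3,4 -> not approaching (rel speed -7 <= 0)
Pair (1,2): pos 9,13 vel 4,3 -> gap=4, closing at 1/unit, collide at t=4
Pair (2,3): pos 13,16 vel 3,-2 -> gap=3, closing at 5/unit, collide at t=3/5
Earliest collision: t=3/5 between 2 and 3

Answer: 3/5 2 3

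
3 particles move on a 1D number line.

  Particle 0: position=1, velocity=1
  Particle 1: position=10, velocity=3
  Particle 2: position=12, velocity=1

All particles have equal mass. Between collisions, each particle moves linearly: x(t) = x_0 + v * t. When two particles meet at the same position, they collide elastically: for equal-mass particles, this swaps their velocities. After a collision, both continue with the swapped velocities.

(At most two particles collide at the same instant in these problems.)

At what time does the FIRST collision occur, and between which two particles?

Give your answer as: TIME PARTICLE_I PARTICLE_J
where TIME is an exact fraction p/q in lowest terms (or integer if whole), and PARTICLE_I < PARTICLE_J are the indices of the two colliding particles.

Pair (0,1): pos 1,10 vel 1,3 -> not approaching (rel speed -2 <= 0)
Pair (1,2): pos 10,12 vel 3,1 -> gap=2, closing at 2/unit, collide at t=1
Earliest collision: t=1 between 1 and 2

Answer: 1 1 2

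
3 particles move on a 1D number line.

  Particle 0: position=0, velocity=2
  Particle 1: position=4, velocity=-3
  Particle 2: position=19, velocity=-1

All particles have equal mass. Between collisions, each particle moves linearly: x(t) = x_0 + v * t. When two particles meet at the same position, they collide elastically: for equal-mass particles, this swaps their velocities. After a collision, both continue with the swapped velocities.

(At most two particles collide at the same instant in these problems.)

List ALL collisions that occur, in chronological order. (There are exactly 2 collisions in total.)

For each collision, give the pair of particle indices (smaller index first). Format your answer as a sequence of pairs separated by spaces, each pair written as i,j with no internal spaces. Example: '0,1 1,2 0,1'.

Collision at t=4/5: particles 0 and 1 swap velocities; positions: p0=8/5 p1=8/5 p2=91/5; velocities now: v0=-3 v1=2 v2=-1
Collision at t=19/3: particles 1 and 2 swap velocities; positions: p0=-15 p1=38/3 p2=38/3; velocities now: v0=-3 v1=-1 v2=2

Answer: 0,1 1,2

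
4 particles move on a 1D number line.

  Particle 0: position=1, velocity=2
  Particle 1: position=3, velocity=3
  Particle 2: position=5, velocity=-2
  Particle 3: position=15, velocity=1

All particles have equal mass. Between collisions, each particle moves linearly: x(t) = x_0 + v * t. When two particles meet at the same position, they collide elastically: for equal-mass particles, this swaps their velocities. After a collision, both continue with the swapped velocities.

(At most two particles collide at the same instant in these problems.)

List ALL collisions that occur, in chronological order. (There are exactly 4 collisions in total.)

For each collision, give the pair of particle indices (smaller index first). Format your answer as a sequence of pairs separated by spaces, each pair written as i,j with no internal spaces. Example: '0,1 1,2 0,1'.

Collision at t=2/5: particles 1 and 2 swap velocities; positions: p0=9/5 p1=21/5 p2=21/5 p3=77/5; velocities now: v0=2 v1=-2 v2=3 v3=1
Collision at t=1: particles 0 and 1 swap velocities; positions: p0=3 p1=3 p2=6 p3=16; velocities now: v0=-2 v1=2 v2=3 v3=1
Collision at t=6: particles 2 and 3 swap velocities; positions: p0=-7 p1=13 p2=21 p3=21; velocities now: v0=-2 v1=2 v2=1 v3=3
Collision at t=14: particles 1 and 2 swap velocities; positions: p0=-23 p1=29 p2=29 p3=45; velocities now: v0=-2 v1=1 v2=2 v3=3

Answer: 1,2 0,1 2,3 1,2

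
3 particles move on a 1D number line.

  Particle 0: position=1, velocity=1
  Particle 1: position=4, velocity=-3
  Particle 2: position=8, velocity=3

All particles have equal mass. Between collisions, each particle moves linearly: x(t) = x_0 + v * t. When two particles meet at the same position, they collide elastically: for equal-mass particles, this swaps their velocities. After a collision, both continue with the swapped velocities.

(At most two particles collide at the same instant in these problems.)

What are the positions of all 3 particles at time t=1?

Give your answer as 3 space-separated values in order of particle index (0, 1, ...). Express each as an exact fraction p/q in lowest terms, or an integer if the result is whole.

Answer: 1 2 11

Derivation:
Collision at t=3/4: particles 0 and 1 swap velocities; positions: p0=7/4 p1=7/4 p2=41/4; velocities now: v0=-3 v1=1 v2=3
Advance to t=1 (no further collisions before then); velocities: v0=-3 v1=1 v2=3; positions = 1 2 11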